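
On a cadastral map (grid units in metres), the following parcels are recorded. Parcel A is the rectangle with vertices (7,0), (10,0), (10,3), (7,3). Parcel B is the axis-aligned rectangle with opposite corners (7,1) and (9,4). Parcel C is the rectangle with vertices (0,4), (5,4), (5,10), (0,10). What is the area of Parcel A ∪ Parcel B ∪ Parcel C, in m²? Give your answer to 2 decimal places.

41.00

By inclusion–exclusion:
Individual areas: |Parcel A| = 9, |Parcel B| = 6, |Parcel C| = 30.
|Parcel A∩Parcel B|: x∈[7,9], y∈[1,3] → 2·2 = 4.
|Parcel A∩Parcel C| = 0 (no overlap).
|Parcel B∩Parcel C| = 0 (no overlap).
|Parcel A∩Parcel B∩Parcel C| = 0.
|Parcel A ∪ Parcel B ∪ Parcel C| = 45 − 4 + 0 = 41.00.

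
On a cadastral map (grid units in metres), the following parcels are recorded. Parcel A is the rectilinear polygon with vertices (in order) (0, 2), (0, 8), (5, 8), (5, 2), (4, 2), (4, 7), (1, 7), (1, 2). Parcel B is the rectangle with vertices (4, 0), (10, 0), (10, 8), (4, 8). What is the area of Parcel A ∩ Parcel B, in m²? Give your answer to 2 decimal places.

6.00

The intersection is the polygon with vertices (5,8), (5,2), (4,2), (4,7), (4,8).
By the shoelace formula its area is 6.00.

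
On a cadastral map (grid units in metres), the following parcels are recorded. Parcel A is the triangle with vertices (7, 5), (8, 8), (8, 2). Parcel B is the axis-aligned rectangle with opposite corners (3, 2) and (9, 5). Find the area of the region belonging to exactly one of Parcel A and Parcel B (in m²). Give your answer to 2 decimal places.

|Parcel A| = 3, |Parcel B| = 18, |Parcel A∩Parcel B| = 1.5.
|Parcel A △ Parcel B| = |Parcel A| + |Parcel B| − 2·|Parcel A∩Parcel B| = 3 + 18 − 3 = 18.00.

18.00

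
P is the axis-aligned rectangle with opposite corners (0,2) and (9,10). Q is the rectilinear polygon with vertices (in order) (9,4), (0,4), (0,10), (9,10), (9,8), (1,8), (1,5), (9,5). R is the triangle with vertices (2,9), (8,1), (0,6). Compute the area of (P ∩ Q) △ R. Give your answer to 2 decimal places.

37.51

|P ∩ Q| = 30.
|(P ∩ Q) ∩ R| = 4.7458.
|(P ∩ Q) △ R| = 30 + 17 − 9.4917 = 37.51.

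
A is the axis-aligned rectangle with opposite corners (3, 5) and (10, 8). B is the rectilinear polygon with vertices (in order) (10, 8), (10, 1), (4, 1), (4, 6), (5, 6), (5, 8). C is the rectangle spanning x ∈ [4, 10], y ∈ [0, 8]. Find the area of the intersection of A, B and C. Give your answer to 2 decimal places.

16.00

The intersection is the polygon with vertices (4,5), (4,6), (5,6), (5,8), (10,8), (10,5).
By the shoelace formula its area is 16.00.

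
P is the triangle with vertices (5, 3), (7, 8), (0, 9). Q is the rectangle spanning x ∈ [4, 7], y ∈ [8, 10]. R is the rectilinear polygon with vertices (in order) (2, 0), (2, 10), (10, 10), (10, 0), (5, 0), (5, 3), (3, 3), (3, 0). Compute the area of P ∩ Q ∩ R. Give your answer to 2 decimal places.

0.64

The intersection is the polygon with vertices (4,8), (4,8.429), (7,8).
By the shoelace formula its area is 0.64.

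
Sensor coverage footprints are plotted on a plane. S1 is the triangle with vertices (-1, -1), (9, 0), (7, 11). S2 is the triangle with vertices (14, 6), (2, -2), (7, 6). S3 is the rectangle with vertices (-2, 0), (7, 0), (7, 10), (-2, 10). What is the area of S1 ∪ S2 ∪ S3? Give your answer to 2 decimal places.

117.96

By inclusion–exclusion:
Individual areas: |S1| = 56, |S2| = 28, |S3| = 90.
|S1∩S2| = 16.0427.
|S1∩S3| = 40.
|S2∩S3| = 9.9167.
|S1∩S2∩S3| = 9.9167.
|S1 ∪ S2 ∪ S3| = 174 − 65.9593 + 9.9167 = 117.96.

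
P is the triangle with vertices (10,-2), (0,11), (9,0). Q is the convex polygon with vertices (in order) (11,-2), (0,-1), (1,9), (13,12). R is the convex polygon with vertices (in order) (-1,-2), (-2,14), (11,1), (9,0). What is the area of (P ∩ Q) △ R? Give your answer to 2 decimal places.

|P ∩ Q| = 3.4125.
|(P ∩ Q) ∩ R| = 2.9004.
|(P ∩ Q) △ R| = 3.4125 + 100.5 − 5.8008 = 98.11.

98.11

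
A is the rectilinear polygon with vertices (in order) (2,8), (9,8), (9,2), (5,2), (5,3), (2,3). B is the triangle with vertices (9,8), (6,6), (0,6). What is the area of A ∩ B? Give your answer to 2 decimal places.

The intersection is the polygon with vertices (2,6.444), (9,8), (6,6), (2,6).
By the shoelace formula its area is 5.56.

5.56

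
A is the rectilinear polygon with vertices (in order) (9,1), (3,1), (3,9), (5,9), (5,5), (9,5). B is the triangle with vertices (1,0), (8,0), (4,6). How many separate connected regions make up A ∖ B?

A ∖ B is a single connected region.

1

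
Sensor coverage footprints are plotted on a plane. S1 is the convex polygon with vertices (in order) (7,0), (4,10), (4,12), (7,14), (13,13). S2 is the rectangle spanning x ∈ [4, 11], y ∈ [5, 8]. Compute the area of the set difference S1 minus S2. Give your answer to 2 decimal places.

51.15

|S1| = 66, |S1∩S2| = 14.85.
|S1 ∖ S2| = |S1| − |S1∩S2| = 66 − 14.85 = 51.15.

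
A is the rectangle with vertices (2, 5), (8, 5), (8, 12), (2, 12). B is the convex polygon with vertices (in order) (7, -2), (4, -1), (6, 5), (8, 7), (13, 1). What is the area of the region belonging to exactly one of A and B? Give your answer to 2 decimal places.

|A| = 42, |B| = 43.5, |A∩B| = 2.
|A △ B| = |A| + |B| − 2·|A∩B| = 42 + 43.5 − 4 = 81.50.

81.50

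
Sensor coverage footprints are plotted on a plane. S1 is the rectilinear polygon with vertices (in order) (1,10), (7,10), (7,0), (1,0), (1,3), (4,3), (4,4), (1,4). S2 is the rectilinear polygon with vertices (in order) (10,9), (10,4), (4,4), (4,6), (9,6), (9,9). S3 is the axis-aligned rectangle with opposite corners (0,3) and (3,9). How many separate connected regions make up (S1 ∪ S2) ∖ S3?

(S1 ∪ S2) ∖ S3 is a single connected region.

1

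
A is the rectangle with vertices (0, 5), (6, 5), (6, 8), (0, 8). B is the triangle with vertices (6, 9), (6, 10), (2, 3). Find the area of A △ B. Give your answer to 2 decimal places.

|A| = 18, |B| = 2, |A∩B| = 1.
|A △ B| = |A| + |B| − 2·|A∩B| = 18 + 2 − 2 = 18.00.

18.00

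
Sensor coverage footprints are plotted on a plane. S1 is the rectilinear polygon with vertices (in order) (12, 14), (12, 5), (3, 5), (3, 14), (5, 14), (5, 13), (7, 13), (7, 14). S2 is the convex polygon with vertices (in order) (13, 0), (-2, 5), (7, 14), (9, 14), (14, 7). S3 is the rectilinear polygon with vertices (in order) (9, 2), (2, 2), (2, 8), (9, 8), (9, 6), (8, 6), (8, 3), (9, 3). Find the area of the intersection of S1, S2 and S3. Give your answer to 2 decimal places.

17.00

The intersection is the polygon with vertices (3,5), (3,8), (9,8), (9,6), (8,6), (8,5).
By the shoelace formula its area is 17.00.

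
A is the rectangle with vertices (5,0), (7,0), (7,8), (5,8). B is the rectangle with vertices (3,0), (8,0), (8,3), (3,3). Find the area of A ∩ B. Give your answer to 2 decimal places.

|A∩B|: x∈[5,7], y∈[0,3] → 2·3 = 6.

6.00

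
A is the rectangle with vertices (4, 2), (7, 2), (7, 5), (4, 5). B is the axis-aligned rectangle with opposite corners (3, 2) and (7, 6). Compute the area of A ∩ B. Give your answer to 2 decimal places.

9.00

|A∩B|: x∈[4,7], y∈[2,5] → 3·3 = 9.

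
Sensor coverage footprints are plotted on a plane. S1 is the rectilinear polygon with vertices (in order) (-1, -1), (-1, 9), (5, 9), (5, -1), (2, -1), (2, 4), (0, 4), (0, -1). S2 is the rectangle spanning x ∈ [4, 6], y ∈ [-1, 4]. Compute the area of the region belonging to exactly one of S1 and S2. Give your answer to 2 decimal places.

50.00

|S1| = 50, |S2| = 10, |S1∩S2| = 5.
|S1 △ S2| = |S1| + |S2| − 2·|S1∩S2| = 50 + 10 − 10 = 50.00.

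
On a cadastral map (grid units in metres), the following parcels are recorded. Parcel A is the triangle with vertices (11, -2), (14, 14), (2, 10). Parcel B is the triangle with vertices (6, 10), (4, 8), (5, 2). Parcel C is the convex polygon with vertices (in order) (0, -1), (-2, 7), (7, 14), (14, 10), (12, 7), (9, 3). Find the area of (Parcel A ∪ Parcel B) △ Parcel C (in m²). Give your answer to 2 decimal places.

91.81

|Parcel A ∪ Parcel B| = 92.5714.
|(Parcel A ∪ Parcel B) ∩ Parcel C| = 66.1326.
|(Parcel A ∪ Parcel B) △ Parcel C| = 92.5714 + 131.5 − 132.2652 = 91.81.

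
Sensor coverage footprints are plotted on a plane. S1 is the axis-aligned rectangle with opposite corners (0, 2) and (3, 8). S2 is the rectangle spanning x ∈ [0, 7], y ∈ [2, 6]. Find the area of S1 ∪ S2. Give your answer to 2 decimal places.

By inclusion–exclusion:
Individual areas: |S1| = 18, |S2| = 28.
|S1∩S2|: x∈[0,3], y∈[2,6] → 3·4 = 12.
|S1 ∪ S2| = 46 − 12 = 34.00.

34.00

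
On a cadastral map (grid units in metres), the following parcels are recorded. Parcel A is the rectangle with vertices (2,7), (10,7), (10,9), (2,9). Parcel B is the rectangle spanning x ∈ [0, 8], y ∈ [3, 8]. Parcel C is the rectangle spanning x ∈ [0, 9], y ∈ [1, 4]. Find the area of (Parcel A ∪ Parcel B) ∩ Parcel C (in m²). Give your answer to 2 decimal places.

8.00

The region (Parcel A ∪ Parcel B) ∩ Parcel C is the polygon with vertices (8,3), (0,3), (0,4), (8,4).
By the shoelace formula its area is 8.00.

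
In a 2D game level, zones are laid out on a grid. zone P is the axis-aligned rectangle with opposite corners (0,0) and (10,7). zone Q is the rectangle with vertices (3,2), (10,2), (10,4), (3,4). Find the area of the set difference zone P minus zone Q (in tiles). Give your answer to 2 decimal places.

56.00

|zone P∩zone Q|: x∈[3,10], y∈[2,4] → 7·2 = 14.
|zone P| = 70.
|zone P ∖ zone Q| = |zone P| − |zone P∩zone Q| = 70 − 14 = 56.00.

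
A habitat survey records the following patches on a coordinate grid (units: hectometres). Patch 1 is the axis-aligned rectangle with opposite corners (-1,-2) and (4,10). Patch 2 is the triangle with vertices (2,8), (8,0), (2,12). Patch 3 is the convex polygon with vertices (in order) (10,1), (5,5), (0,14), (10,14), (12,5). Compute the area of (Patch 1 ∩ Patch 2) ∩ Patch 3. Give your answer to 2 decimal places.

The region (Patch 1 ∩ Patch 2) ∩ Patch 3 is the polygon with vertices (3,10), (4,8), (4,6.8), (2.222,10).
By the shoelace formula its area is 1.84.

1.84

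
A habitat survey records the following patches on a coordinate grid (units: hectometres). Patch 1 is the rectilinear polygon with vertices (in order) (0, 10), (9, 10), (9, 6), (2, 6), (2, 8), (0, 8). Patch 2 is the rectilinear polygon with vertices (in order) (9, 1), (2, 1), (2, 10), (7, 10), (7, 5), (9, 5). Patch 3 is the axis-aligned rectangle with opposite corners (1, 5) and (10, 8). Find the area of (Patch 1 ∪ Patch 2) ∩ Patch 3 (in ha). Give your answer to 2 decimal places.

|Patch 1 ∪ Patch 2| = 65.
|(Patch 1 ∪ Patch 2) ∩ Patch 3| = 19.00.

19.00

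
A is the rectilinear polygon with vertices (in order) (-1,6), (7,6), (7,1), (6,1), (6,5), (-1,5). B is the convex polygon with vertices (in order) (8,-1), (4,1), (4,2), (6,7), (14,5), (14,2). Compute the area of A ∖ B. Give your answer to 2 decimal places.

|A| = 12, |A∩B| = 5.6.
|A ∖ B| = |A| − |A∩B| = 12 − 5.6 = 6.40.

6.40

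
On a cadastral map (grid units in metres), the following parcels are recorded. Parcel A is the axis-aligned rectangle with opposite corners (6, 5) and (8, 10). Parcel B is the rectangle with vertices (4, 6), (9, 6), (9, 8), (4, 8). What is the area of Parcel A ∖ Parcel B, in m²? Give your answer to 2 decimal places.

|Parcel A∩Parcel B|: x∈[6,8], y∈[6,8] → 2·2 = 4.
|Parcel A| = 10.
|Parcel A ∖ Parcel B| = |Parcel A| − |Parcel A∩Parcel B| = 10 − 4 = 6.00.

6.00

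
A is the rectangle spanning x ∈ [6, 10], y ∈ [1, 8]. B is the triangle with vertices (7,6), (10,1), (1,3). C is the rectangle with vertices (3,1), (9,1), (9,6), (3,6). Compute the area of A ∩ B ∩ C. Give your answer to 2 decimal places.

9.75

The intersection is the polygon with vertices (7,6), (9,2.667), (9,1.222), (6,1.889), (6,5.5).
By the shoelace formula its area is 9.75.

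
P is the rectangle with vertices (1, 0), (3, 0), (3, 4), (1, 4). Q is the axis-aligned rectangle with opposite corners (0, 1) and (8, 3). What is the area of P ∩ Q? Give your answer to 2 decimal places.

|P∩Q|: x∈[1,3], y∈[1,3] → 2·2 = 4.

4.00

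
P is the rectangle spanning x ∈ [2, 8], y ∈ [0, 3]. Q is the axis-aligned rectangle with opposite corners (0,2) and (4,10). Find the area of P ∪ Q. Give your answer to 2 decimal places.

By inclusion–exclusion:
Individual areas: |P| = 18, |Q| = 32.
|P∩Q|: x∈[2,4], y∈[2,3] → 2·1 = 2.
|P ∪ Q| = 50 − 2 = 48.00.

48.00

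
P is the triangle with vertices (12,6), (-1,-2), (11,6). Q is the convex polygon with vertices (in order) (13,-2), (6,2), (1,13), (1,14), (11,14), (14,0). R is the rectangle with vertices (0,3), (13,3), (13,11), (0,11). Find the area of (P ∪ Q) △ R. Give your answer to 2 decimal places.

89.93

|P ∪ Q| = 125.6957.
|(P ∪ Q) ∩ R| = 69.8842.
|(P ∪ Q) △ R| = 125.6957 + 104 − 139.7684 = 89.93.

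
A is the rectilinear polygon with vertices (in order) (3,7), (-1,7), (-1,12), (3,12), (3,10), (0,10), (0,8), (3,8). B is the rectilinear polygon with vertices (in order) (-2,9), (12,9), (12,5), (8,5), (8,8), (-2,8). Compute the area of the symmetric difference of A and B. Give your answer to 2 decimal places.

38.00

|A| = 14, |B| = 26, |A∩B| = 1.
|A △ B| = |A| + |B| − 2·|A∩B| = 14 + 26 − 2 = 38.00.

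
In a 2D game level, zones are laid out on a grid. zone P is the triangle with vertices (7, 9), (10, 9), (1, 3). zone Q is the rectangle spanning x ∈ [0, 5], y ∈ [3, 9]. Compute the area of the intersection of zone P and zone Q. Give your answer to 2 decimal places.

The intersection is the polygon with vertices (1,3), (5,7), (5,5.667).
By the shoelace formula its area is 2.67.

2.67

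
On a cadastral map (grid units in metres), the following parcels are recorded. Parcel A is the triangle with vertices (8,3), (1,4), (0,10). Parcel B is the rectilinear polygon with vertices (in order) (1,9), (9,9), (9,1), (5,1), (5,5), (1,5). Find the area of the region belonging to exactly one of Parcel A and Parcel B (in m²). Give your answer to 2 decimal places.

42.93

|Parcel A| = 20.5, |Parcel B| = 48, |Parcel A∩Parcel B| = 12.7857.
|Parcel A △ Parcel B| = |Parcel A| + |Parcel B| − 2·|Parcel A∩Parcel B| = 20.5 + 48 − 25.5714 = 42.93.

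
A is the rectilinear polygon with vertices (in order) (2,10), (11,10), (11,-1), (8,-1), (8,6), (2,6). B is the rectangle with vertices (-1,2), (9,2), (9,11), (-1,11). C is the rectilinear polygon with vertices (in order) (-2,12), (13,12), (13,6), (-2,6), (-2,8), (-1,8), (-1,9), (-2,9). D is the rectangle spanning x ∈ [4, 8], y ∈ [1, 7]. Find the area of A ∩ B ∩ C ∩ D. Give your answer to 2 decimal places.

4.00

The intersection is the polygon with vertices (4,6), (4,7), (8,7), (8,6).
By the shoelace formula its area is 4.00.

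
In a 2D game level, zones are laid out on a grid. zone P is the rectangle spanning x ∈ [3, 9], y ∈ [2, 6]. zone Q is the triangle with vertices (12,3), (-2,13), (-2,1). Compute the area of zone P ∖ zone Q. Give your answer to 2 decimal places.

|zone P| = 24, |zone P∩zone Q| = 22.3429.
|zone P ∖ zone Q| = |zone P| − |zone P∩zone Q| = 24 − 22.3429 = 1.66.

1.66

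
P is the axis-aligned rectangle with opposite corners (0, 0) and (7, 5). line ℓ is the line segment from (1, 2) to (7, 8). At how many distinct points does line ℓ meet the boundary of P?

The segment meets the boundary at (4,5).

1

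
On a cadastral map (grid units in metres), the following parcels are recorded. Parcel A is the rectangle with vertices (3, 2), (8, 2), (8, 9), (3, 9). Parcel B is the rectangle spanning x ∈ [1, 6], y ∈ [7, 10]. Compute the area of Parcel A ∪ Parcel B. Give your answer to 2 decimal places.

44.00

By inclusion–exclusion:
Individual areas: |Parcel A| = 35, |Parcel B| = 15.
|Parcel A∩Parcel B|: x∈[3,6], y∈[7,9] → 3·2 = 6.
|Parcel A ∪ Parcel B| = 50 − 6 = 44.00.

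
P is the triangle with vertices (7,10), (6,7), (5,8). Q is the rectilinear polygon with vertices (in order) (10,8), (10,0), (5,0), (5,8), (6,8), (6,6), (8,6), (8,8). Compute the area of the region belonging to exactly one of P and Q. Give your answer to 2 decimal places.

|P| = 2, |Q| = 36, |P∩Q| = 0.5.
|P △ Q| = |P| + |Q| − 2·|P∩Q| = 2 + 36 − 1 = 37.00.

37.00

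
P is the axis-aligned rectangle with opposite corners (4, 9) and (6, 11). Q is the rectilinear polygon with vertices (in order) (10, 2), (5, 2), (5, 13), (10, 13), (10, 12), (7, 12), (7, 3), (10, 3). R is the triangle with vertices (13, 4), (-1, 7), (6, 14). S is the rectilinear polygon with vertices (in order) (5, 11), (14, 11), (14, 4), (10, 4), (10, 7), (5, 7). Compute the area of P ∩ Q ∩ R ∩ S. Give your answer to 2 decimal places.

2.00

The intersection is the polygon with vertices (5,9), (5,11), (6,11), (6,9).
By the shoelace formula its area is 2.00.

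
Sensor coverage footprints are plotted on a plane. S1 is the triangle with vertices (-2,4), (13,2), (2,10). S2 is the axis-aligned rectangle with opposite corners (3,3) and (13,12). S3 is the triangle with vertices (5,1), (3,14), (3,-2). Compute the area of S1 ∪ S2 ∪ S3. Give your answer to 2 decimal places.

By inclusion–exclusion:
Individual areas: |S1| = 49, |S2| = 90, |S3| = 16.
|S1∩S2| = 26.6345.
|S1∩S3| = 6.9999.
|S2∩S3| = 9.
|S1∩S2∩S3| = 6.9999.
|S1 ∪ S2 ∪ S3| = 155 − 42.6343 + 6.9999 = 119.37.

119.37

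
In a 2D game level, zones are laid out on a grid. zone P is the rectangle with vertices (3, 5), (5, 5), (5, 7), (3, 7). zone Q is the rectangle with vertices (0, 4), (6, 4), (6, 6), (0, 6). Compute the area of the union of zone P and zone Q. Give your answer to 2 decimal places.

14.00

By inclusion–exclusion:
Individual areas: |zone P| = 4, |zone Q| = 12.
|zone P∩zone Q|: x∈[3,5], y∈[5,6] → 2·1 = 2.
|zone P ∪ zone Q| = 16 − 2 = 14.00.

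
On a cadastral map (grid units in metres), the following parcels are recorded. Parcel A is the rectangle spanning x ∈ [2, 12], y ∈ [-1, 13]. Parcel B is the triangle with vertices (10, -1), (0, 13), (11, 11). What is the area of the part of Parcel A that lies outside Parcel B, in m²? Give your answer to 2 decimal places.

75.44

|Parcel A| = 140, |Parcel A∩Parcel B| = 64.5636.
|Parcel A ∖ Parcel B| = |Parcel A| − |Parcel A∩Parcel B| = 140 − 64.5636 = 75.44.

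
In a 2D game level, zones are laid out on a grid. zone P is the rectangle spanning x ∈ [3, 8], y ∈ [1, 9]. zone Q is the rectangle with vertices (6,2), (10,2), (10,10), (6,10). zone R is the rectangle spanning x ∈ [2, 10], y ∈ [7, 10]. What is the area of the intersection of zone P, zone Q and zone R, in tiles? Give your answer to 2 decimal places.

The intersection is the polygon with vertices (8,7), (6,7), (6,9), (8,9).
By the shoelace formula its area is 4.00.

4.00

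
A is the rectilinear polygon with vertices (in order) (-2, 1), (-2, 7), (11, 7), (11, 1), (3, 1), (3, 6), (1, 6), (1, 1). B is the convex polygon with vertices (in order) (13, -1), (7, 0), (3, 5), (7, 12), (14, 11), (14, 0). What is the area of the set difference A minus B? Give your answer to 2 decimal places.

27.54

|A| = 68, |A∩B| = 40.4571.
|A ∖ B| = |A| − |A∩B| = 68 − 40.4571 = 27.54.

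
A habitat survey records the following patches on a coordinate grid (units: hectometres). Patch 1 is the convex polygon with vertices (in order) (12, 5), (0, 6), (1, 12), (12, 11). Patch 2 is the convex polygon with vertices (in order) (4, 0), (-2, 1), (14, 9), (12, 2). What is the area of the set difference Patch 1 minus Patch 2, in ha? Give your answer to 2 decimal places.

61.79

|Patch 1| = 69.5, |Patch 1∩Patch 2| = 7.7143.
|Patch 1 ∖ Patch 2| = |Patch 1| − |Patch 1∩Patch 2| = 69.5 − 7.7143 = 61.79.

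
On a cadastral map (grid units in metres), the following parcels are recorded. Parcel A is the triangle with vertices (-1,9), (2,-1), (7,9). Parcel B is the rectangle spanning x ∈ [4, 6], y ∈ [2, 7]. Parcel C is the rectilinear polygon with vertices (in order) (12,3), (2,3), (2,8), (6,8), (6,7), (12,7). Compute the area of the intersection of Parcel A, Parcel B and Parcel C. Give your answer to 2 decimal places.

4.00

The intersection is the polygon with vertices (4,7), (6,7), (4,3).
By the shoelace formula its area is 4.00.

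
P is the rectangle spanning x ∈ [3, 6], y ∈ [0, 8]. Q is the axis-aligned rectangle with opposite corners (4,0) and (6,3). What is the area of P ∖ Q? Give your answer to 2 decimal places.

18.00

|P∩Q|: x∈[4,6], y∈[0,3] → 2·3 = 6.
|P| = 24.
|P ∖ Q| = |P| − |P∩Q| = 24 − 6 = 18.00.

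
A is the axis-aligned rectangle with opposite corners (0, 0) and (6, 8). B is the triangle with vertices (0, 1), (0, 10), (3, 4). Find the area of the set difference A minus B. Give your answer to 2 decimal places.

|A| = 48, |A∩B| = 12.5.
|A ∖ B| = |A| − |A∩B| = 48 − 12.5 = 35.50.

35.50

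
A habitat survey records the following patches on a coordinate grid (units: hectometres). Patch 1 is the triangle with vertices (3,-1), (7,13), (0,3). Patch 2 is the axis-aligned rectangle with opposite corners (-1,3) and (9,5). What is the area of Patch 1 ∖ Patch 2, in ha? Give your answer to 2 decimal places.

|Patch 1| = 29, |Patch 1∩Patch 2| = 7.4571.
|Patch 1 ∖ Patch 2| = |Patch 1| − |Patch 1∩Patch 2| = 29 − 7.4571 = 21.54.

21.54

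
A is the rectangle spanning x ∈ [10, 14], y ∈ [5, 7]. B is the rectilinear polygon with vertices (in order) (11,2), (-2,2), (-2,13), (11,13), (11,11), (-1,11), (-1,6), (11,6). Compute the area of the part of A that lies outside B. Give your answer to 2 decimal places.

|A| = 8, |A∩B| = 1.
|A ∖ B| = |A| − |A∩B| = 8 − 1 = 7.00.

7.00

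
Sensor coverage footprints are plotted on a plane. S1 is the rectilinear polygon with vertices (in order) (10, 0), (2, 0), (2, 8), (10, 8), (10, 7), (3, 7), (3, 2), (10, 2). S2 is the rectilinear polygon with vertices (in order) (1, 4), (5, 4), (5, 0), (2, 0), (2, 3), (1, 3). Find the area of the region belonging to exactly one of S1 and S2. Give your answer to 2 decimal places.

|S1| = 29, |S2| = 13, |S1∩S2| = 8.
|S1 △ S2| = |S1| + |S2| − 2·|S1∩S2| = 29 + 13 − 16 = 26.00.

26.00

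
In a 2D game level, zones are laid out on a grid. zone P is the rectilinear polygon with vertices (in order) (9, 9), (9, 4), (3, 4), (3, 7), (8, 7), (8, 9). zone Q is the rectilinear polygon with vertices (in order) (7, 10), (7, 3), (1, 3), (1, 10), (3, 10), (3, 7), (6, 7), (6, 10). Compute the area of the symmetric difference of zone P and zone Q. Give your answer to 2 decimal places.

|zone P| = 20, |zone Q| = 33, |zone P∩zone Q| = 12.
|zone P △ zone Q| = |zone P| + |zone Q| − 2·|zone P∩zone Q| = 20 + 33 − 24 = 29.00.

29.00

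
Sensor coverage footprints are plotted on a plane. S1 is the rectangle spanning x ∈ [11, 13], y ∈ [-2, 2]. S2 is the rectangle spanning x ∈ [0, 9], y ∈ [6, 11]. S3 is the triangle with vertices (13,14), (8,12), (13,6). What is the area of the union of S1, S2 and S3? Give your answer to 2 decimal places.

By inclusion–exclusion:
Individual areas: |S1| = 8, |S2| = 45, |S3| = 20.
|S1∩S2| = 0 (no overlap).
|S1∩S3| = 0.
|S2∩S3| = 0.0167.
|S1∩S2∩S3| = 0.
|S1 ∪ S2 ∪ S3| = 73 − 0.0167 + 0 = 72.98.

72.98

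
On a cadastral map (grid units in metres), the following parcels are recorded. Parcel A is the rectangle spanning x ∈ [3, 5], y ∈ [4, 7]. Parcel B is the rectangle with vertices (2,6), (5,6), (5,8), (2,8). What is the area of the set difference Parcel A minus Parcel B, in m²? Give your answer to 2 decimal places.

|Parcel A∩Parcel B|: x∈[3,5], y∈[6,7] → 2·1 = 2.
|Parcel A| = 6.
|Parcel A ∖ Parcel B| = |Parcel A| − |Parcel A∩Parcel B| = 6 − 2 = 4.00.

4.00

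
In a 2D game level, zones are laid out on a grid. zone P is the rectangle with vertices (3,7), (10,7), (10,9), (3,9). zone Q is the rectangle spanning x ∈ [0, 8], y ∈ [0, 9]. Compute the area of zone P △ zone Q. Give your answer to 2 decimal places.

66.00

|zone P∩zone Q|: x∈[3,8], y∈[7,9] → 5·2 = 10.
|zone P △ zone Q| = |zone P| + |zone Q| − 2·|zone P∩zone Q| = 14 + 72 − 20 = 66.00.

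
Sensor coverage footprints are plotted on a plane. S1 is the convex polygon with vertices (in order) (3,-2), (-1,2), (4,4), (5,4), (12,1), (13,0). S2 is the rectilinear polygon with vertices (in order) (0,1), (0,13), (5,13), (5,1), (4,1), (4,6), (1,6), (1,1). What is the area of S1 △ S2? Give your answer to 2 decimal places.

82.80

|S1| = 47, |S2| = 45, |S1∩S2| = 4.6.
|S1 △ S2| = |S1| + |S2| − 2·|S1∩S2| = 47 + 45 − 9.2 = 82.80.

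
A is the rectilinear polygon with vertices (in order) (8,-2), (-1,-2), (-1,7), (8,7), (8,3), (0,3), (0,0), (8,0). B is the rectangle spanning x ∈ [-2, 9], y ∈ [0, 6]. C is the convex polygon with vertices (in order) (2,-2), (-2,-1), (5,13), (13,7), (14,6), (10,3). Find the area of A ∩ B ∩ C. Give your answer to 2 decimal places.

23.75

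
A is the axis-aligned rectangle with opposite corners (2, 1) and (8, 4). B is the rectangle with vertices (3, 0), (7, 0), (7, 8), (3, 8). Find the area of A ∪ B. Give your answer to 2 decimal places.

38.00

By inclusion–exclusion:
Individual areas: |A| = 18, |B| = 32.
|A∩B|: x∈[3,7], y∈[1,4] → 4·3 = 12.
|A ∪ B| = 50 − 12 = 38.00.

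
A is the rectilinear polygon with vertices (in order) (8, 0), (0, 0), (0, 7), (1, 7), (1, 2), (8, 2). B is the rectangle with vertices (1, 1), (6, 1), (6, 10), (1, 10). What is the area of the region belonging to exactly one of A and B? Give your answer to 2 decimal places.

|A| = 21, |B| = 45, |A∩B| = 5.
|A △ B| = |A| + |B| − 2·|A∩B| = 21 + 45 − 10 = 56.00.

56.00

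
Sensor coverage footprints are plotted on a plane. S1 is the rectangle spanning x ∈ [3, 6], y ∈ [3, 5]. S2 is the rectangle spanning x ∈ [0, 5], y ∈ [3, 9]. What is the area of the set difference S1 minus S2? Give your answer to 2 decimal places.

|S1∩S2|: x∈[3,5], y∈[3,5] → 2·2 = 4.
|S1| = 6.
|S1 ∖ S2| = |S1| − |S1∩S2| = 6 − 4 = 2.00.

2.00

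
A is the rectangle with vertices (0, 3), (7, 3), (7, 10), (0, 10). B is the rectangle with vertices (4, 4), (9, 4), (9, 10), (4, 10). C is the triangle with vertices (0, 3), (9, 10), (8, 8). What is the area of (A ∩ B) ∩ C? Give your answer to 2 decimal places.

The region (A ∩ B) ∩ C is the polygon with vertices (4,6.111), (7,8.444), (7,7.375), (4,5.5).
By the shoelace formula its area is 2.52.

2.52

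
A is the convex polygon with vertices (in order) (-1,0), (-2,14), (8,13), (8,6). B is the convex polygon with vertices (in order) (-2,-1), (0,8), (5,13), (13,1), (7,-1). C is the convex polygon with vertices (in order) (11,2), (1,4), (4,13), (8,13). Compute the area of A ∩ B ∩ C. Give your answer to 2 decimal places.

The intersection is the polygon with vertices (5,13), (8,8.5), (8,6), (4.077,3.385), (1,4), (3.5,11.5).
By the shoelace formula its area is 40.23.

40.23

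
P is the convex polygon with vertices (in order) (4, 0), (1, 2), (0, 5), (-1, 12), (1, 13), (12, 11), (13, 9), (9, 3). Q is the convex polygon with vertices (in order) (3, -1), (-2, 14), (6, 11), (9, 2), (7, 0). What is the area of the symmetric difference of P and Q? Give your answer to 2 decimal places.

|P| = 120.5, |Q| = 87, |P∩Q| = 75.7639.
|P △ Q| = |P| + |Q| − 2·|P∩Q| = 120.5 + 87 − 151.5278 = 55.97.

55.97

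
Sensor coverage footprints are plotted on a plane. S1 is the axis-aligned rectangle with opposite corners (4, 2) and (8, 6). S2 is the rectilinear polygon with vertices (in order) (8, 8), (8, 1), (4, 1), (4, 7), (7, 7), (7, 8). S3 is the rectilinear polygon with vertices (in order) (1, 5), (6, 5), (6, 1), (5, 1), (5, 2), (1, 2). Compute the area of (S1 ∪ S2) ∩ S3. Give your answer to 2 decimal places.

7.00

The region (S1 ∪ S2) ∩ S3 is the polygon with vertices (5,1), (5,2), (4,2), (4,5), (6,5), (6,1).
By the shoelace formula its area is 7.00.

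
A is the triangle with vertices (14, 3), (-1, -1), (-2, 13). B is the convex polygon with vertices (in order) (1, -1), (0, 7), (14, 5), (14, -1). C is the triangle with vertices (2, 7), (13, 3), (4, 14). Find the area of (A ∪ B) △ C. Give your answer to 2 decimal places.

|A ∪ B| = 140.632.
|(A ∪ B) ∩ C| = 21.4648.
|(A ∪ B) △ C| = 140.632 + 42.5 − 42.9295 = 140.20.

140.20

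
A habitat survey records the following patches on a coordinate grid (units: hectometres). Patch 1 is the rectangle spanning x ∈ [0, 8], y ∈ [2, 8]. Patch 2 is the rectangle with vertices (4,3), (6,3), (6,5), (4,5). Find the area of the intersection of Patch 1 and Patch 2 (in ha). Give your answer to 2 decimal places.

|Patch 1∩Patch 2|: x∈[4,6], y∈[3,5] → 2·2 = 4.

4.00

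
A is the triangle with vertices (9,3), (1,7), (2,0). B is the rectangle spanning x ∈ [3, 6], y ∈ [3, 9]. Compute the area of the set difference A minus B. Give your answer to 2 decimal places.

|A| = 26, |A∩B| = 6.75.
|A ∖ B| = |A| − |A∩B| = 26 − 6.75 = 19.25.

19.25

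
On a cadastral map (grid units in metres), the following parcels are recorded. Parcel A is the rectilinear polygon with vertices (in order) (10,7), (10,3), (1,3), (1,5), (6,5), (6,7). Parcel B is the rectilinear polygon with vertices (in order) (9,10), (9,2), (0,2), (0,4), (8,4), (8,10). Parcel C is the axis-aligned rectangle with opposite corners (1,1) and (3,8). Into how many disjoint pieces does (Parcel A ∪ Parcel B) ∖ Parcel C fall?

(Parcel A ∪ Parcel B) ∖ Parcel C splits into 2 disjoint pieces (area 31, area 2).

2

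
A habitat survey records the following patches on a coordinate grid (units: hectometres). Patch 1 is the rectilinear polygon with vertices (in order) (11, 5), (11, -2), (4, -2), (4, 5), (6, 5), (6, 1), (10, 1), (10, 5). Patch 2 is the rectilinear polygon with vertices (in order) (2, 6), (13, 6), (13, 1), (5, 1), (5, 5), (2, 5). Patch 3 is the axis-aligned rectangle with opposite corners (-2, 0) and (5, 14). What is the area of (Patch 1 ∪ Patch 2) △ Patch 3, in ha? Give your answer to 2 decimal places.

|Patch 1 ∪ Patch 2| = 68.
|(Patch 1 ∪ Patch 2) ∩ Patch 3| = 8.
|(Patch 1 ∪ Patch 2) △ Patch 3| = 68 + 98 − 16 = 150.00.

150.00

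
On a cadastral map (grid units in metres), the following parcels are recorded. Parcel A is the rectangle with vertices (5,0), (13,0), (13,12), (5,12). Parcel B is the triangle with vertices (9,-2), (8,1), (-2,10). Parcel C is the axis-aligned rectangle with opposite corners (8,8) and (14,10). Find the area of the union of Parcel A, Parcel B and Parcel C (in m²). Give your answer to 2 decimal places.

By inclusion–exclusion:
Individual areas: |Parcel A| = 96, |Parcel B| = 10.5, |Parcel C| = 12.
|Parcel A∩Parcel B| = 4.6561.
|Parcel A∩Parcel C|: x∈[8,13], y∈[8,10] → 5·2 = 10.
|Parcel B∩Parcel C| = 0.
|Parcel A∩Parcel B∩Parcel C| = 0.
|Parcel A ∪ Parcel B ∪ Parcel C| = 118.5 − 14.6561 + 0 = 103.84.

103.84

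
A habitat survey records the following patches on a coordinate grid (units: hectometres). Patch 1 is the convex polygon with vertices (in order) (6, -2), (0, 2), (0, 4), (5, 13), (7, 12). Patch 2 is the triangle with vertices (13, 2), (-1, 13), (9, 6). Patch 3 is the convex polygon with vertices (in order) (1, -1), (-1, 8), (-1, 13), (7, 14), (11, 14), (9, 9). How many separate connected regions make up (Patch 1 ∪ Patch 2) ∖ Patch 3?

(Patch 1 ∪ Patch 2) ∖ Patch 3 splits into 3 disjoint pieces (area 0.2935, area 3.0607, area 15.7732).

3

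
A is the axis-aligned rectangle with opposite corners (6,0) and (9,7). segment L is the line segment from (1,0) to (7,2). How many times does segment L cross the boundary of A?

1

The segment meets the boundary at (6,1.667).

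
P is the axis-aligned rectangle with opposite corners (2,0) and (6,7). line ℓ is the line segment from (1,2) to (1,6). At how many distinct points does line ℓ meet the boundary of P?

The segment lies entirely outside P and never meets its boundary.

0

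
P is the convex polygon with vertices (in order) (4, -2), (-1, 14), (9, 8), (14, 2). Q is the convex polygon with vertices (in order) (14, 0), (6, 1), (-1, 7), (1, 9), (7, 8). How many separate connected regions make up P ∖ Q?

2

P ∖ Q splits into 2 disjoint pieces (area 16.2668, area 32.8704).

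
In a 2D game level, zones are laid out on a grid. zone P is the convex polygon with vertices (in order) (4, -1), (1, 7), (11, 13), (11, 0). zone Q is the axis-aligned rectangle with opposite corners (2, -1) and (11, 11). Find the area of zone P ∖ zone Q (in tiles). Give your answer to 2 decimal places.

4.97

|zone P| = 94.5, |zone P∩zone Q| = 89.5333.
|zone P ∖ zone Q| = |zone P| − |zone P∩zone Q| = 94.5 − 89.5333 = 4.97.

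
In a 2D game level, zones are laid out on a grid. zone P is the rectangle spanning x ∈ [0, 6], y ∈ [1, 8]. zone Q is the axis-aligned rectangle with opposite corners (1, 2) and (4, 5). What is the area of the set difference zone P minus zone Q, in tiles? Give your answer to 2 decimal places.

|zone P∩zone Q|: x∈[1,4], y∈[2,5] → 3·3 = 9.
|zone P| = 42.
|zone P ∖ zone Q| = |zone P| − |zone P∩zone Q| = 42 − 9 = 33.00.

33.00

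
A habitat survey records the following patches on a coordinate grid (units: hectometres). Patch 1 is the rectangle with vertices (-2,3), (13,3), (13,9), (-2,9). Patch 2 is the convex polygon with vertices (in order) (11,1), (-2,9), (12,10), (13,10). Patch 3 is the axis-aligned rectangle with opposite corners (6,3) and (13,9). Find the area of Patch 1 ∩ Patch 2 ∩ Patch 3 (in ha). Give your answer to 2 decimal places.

35.72

The intersection is the polygon with vertices (11.444,3), (7.75,3), (6,4.077), (6,9), (12.778,9).
By the shoelace formula its area is 35.72.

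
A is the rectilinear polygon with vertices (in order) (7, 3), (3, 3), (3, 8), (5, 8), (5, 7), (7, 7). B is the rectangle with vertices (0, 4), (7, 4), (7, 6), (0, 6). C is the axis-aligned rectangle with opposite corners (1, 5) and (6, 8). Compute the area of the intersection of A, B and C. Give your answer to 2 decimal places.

The intersection is the polygon with vertices (6,6), (6,5), (3,5), (3,6).
By the shoelace formula its area is 3.00.

3.00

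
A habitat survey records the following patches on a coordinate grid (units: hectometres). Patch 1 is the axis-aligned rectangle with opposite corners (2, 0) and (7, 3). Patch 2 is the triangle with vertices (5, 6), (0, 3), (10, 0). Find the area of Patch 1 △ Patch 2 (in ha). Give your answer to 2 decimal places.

24.00

|Patch 1| = 15, |Patch 2| = 22.5, |Patch 1∩Patch 2| = 6.75.
|Patch 1 △ Patch 2| = |Patch 1| + |Patch 2| − 2·|Patch 1∩Patch 2| = 15 + 22.5 − 13.5 = 24.00.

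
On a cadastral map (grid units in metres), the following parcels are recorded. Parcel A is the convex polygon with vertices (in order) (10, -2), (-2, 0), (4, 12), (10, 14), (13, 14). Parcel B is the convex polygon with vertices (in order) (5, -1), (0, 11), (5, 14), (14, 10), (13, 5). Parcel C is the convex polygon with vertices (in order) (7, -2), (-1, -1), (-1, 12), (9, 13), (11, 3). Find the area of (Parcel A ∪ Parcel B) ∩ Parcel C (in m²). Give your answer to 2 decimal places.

|Parcel A ∪ Parcel B| = 175.0154.
|(Parcel A ∪ Parcel B) ∩ Parcel C| = 129.74.

129.74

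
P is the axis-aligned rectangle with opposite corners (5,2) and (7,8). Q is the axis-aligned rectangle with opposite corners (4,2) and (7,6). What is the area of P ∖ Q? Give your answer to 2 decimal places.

|P∩Q|: x∈[5,7], y∈[2,6] → 2·4 = 8.
|P| = 12.
|P ∖ Q| = |P| − |P∩Q| = 12 − 8 = 4.00.

4.00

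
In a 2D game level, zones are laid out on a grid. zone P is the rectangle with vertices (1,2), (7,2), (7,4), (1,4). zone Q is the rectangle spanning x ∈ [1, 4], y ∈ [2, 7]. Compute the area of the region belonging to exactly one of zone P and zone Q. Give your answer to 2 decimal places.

15.00

|zone P∩zone Q|: x∈[1,4], y∈[2,4] → 3·2 = 6.
|zone P △ zone Q| = |zone P| + |zone Q| − 2·|zone P∩zone Q| = 12 + 15 − 12 = 15.00.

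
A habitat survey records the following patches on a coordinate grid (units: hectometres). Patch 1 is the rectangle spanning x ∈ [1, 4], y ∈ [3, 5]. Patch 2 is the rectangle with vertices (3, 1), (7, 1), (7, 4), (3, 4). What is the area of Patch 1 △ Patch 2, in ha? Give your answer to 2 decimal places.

|Patch 1∩Patch 2|: x∈[3,4], y∈[3,4] → 1·1 = 1.
|Patch 1 △ Patch 2| = |Patch 1| + |Patch 2| − 2·|Patch 1∩Patch 2| = 6 + 12 − 2 = 16.00.

16.00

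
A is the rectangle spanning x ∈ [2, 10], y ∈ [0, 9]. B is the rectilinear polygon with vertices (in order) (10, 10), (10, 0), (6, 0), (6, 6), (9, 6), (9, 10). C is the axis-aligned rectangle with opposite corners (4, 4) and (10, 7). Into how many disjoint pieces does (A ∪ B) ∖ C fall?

1

(A ∪ B) ∖ C is a single connected region.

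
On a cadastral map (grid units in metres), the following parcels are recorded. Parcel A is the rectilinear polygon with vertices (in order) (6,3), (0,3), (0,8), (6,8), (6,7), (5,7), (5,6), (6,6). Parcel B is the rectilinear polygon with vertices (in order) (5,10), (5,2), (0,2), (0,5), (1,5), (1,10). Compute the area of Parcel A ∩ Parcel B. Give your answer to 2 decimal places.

22.00

The intersection is the polygon with vertices (0,3), (0,5), (1,5), (1,8), (5,8), (5,7), (5,6), (5,3).
By the shoelace formula its area is 22.00.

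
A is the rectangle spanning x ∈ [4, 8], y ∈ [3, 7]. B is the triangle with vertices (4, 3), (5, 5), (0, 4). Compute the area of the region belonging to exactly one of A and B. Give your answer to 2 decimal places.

|A| = 16, |B| = 4.5, |A∩B| = 0.9.
|A △ B| = |A| + |B| − 2·|A∩B| = 16 + 4.5 − 1.8 = 18.70.

18.70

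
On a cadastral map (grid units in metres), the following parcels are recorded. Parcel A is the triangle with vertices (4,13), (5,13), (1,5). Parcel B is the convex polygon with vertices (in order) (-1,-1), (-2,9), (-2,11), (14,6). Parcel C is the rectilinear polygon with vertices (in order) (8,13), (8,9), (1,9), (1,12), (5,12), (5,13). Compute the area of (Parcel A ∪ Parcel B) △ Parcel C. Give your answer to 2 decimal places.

|Parcel A ∪ Parcel B| = 97.26.
|(Parcel A ∪ Parcel B) ∩ Parcel C| = 3.6287.
|(Parcel A ∪ Parcel B) △ Parcel C| = 97.26 + 24 − 7.2574 = 114.00.

114.00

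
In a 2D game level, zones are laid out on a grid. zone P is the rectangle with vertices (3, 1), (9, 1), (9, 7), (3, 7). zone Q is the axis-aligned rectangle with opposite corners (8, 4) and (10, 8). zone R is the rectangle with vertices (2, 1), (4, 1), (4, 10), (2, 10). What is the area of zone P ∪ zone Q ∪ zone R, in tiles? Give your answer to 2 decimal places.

By inclusion–exclusion:
Individual areas: |zone P| = 36, |zone Q| = 8, |zone R| = 18.
|zone P∩zone Q|: x∈[8,9], y∈[4,7] → 1·3 = 3.
|zone P∩zone R|: x∈[3,4], y∈[1,7] → 1·6 = 6.
|zone Q∩zone R| = 0 (no overlap).
|zone P∩zone Q∩zone R| = 0.
|zone P ∪ zone Q ∪ zone R| = 62 − 9 + 0 = 53.00.

53.00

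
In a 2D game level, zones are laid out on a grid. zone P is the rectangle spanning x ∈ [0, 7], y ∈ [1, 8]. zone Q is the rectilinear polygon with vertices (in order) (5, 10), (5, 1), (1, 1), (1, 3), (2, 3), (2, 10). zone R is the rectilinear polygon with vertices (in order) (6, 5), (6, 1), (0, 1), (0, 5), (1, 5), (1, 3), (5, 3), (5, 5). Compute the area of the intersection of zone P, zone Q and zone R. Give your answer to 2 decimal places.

8.00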